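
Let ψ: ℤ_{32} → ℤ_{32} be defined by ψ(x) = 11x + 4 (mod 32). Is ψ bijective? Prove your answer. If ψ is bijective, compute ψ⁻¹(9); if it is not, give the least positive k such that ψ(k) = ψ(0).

By definition, ψ is injective when ψ(s) = ψ(t) forces s = t.
Suppose ψ(s) = ψ(t) in ℤ_{32}. Then 11s + 4 ≡ 11t + 4 (mod 32), thus 11(s − t) ≡ 0 (mod 32).
Since gcd(11, 32) = 1, 11 is invertible modulo 32, thus s − t ≡ 0 (mod 32), i.e. s = t.
We now compute 11⁻¹ mod 32 explicitly. Euclid's algorithm: 32 = 2·11 + 10, 11 = 1·10 + 1; back-substituting gives 1 = 3·11 − 1·32, so 11⁻¹ ≡ 3 (mod 32).
For any y ∈ ℤ_{32}, x = 3(y − 4) mod 32 satisfies ψ(x) = 11·3(y − 4) + 4 ≡ y (since 11·3 ≡ 1 mod 32). So every y has a preimage.
Thus ψ is bijective.
Since ψ is bijective, we compute ψ⁻¹(9): solve 11x + 4 ≡ 9 (mod 32), i.e. 11x ≡ 5 (mod 32).
Multiplying by 11⁻¹ = 3 gives x ≡ 3·5 = 15 ≡ 15 (mod 32).
Check: ψ(15) = 11·15 + 4 = 169 = 5·32 + 9 ≡ 9 (mod 32).

15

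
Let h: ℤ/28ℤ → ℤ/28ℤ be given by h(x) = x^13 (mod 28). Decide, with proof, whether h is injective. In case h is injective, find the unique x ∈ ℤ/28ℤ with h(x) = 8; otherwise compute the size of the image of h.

21

h(0) = 0^13 = 0.
h(14): Repeated squaring mod 28: 14^1 ≡ 14, 14^2 ≡ 14² = 196 ≡ 0, 14^4 ≡ 0² = 0, 14^8 ≡ 0² = 0. Since 13 = 8 + 4 + 1, 14^13 ≡ 0·0·14: 0·0 = 0, then 0·14 = 0. So 14^13 ≡ 0 (mod 28).
So h(0) = h(14) = 0 while 0 ≠ 14, so h is not injective.
Since h is not injective, we determine |image(h)|. Computing x^13 mod 28 for each x (by repeated squaring, reducing mod 28 at every step), the values h(0), h(1), …, h(27) are: 0, 1, 16, 3, 4, 5, 20, 7, 8, 9, 24, 11, 12, 13, 0, 15, 16, 17, 4, 19, 20, 21, 8, 23, 24, 25, 12, 27.
The distinct values are {0, 1, 3, 4, 5, 7, 8, 9, 11, 12, 13, 15, 16, 17, 19, 20, 21, 23, 24, 25, 27}; there are 21 of them.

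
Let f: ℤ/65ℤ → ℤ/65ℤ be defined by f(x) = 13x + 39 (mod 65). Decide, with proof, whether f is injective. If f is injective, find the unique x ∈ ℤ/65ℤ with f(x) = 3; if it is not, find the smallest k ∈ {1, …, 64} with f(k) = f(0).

Recall that f is injective when f(x_1) = f(x_2) forces x_1 = x_2.
We have gcd(13, 65) = 13 > 1. Taking x_1 = 0 and x_2 = 5: f(0) = 39 and f(5) = 13·5 + 39 = 104 ≡ 39 (mod 65).
So f(0) = f(5) while 0 ≠ 5, so f is not injective.
Since f is not injective, we find the least positive k with f(k) = f(0): this means 13k ≡ 0 (mod 65), i.e. 65 ∣ 13k. Since gcd(13, 65) = 13, dividing through by 13 this holds exactly when 5 ∣ k.
The smallest positive such k is 5.

5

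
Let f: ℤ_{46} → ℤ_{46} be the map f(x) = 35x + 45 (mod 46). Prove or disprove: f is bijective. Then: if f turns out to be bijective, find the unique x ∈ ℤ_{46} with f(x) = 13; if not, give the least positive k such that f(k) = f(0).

28

Recall that f is injective if f(s) = f(t) implies s = t.
Suppose f(s) = f(t) in ℤ_{46}. Then 35s + 45 ≡ 35t + 45 (mod 46), thus 35(s − t) ≡ 0 (mod 46).
Since gcd(35, 46) = 1, 35 is invertible modulo 46, thus s − t ≡ 0 (mod 46), i.e. s = t.
We now compute 35⁻¹ mod 46 explicitly. Euclid's algorithm: 46 = 1·35 + 11, 35 = 3·11 + 2, 11 = 5·2 + 1; back-substituting gives 1 = 25·35 − 19·46, so 35⁻¹ ≡ 25 (mod 46).
For any y ∈ ℤ_{46}, x = 25(y − 45) mod 46 satisfies f(x) = 35·25(y − 45) + 45 ≡ y (since 35·25 ≡ 1 mod 46). So every y has a preimage.
So f is bijective.
Since f is bijective, we find f⁻¹(13): we need 35x ≡ 13 − 45 ≡ 14 (mod 46). Using 35⁻¹ = 25: x ≡ 25·14 = 350 = 7·46 + 28, so x = 28.
Check: f(28) = 35·28 + 45 = 1025 = 22·46 + 13 ≡ 13 (mod 46).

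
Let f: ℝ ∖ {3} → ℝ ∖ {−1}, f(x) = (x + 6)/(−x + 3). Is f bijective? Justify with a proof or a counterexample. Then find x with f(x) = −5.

21/4

Suppose f(u) = f(v). Cross-multiplying: (u + 6)(−v + 3) = (v + 6)(−u + 3).
Expanding both sides and cancelling the symmetric terms leaves 9·(u − v) = 0. Since 9 ≠ 0, u = v. Hence f is injective.
For any y ≠ −1, solving y(−x + 3) = x + 6 for x gives a well-defined x ≠ 3. So f is surjective.
Thus f is bijective.
Solving f(x) = −5: cross-multiplying gives x + 6 = −5(−x + 3), which rearranges to −4x = −21, so x = 21/4.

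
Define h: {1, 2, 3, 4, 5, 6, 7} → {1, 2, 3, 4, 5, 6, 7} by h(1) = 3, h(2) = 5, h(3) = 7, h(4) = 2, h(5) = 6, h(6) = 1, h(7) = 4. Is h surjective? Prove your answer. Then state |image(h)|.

Every element of the codomain has a preimage: 1 = h(6), 2 = h(4), 3 = h(1), 4 = h(7), 5 = h(2), 6 = h(5), 7 = h(3).
Therefore h is surjective.
The image of h is {1, 2, 3, 4, 5, 6, 7}, which has 7 elements.

7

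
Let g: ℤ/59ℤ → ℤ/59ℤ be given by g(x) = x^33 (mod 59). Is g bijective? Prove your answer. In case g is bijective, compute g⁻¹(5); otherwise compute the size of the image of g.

Since 59 is prime, the nonzero elements of ℤ/59ℤ form a cyclic group of order 58.
As gcd(33, 58) = 1, raising to the 33rd power is a bijection on this group: if a^33 ≡ b^33 then (ab^{−1})^33 = 1, and the only element of order dividing gcd(33, 58) = 1 is 1, so a = b.
With g(0) = 0 this makes g injective on all of ℤ/59ℤ, hence bijective (finite equal-size domain and codomain). In particular g is bijective.
Since g is bijective, we find the preimage of 5. The inverse of x ↦ x^33 on (ℤ/59ℤ)^× is x ↦ x^51, because 33·51 = 1683 = 29·58 + 1 ≡ 1 (mod 58) and x^{58} = 1 for x ≠ 0 (Fermat). So g⁻¹(5) = 5^51 mod 59.
Repeated squaring mod 59: 5^1 ≡ 5, 5^2 ≡ 5² = 25, 5^4 ≡ 25² = 625 ≡ 35, 5^8 ≡ 35² = 1225 ≡ 45, 5^16 ≡ 45² = 2025 ≡ 19, 5^32 ≡ 19² = 361 ≡ 7. Since 51 = 32 + 16 + 2 + 1, 5^51 ≡ 7·19·25·5: 7·19 = 133 ≡ 15, then 15·25 = 375 ≡ 21, then 21·5 = 105 ≡ 46. So 5^51 ≡ 46 (mod 59).
Hence g⁻¹(5) = 46.

46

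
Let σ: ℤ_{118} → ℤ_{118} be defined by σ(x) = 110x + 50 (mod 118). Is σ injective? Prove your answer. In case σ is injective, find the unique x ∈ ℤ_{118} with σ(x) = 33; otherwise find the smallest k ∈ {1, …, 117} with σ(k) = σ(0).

Recall: σ is injective if σ(s) = σ(t) implies s = t.
We have gcd(110, 118) = 2 > 1. Taking s = 0 and t = 59: σ(0) = 50 and σ(59) = 110·59 + 50 = 6540 ≡ 50 (mod 118).
So σ(0) = σ(59) while 0 ≠ 59, hence σ is not injective.
Since σ is not injective, we find the least positive k with σ(k) = σ(0): this means 110k ≡ 0 (mod 118), i.e. 118 ∣ 110k. Since gcd(110, 118) = 2, dividing through by 2 this holds exactly when 59 ∣ 55k, and as gcd(55, 59) = 1, exactly when 59 ∣ k.
The smallest positive such k is 59.

59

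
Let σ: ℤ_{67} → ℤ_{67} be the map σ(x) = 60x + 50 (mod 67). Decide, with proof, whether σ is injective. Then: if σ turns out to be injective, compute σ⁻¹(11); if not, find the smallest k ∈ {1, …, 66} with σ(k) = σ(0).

By definition, injectivity means: for all a, b in the domain, σ(a) = σ(b) implies a = b.
If σ(a) = σ(b), then 60a ≡ 60b (mod 67). Because gcd(60, 67) = 1, we may cancel 60 to get a ≡ b (mod 67).
Therefore σ is injective.
We now compute 60⁻¹ mod 67 explicitly. Euclid's algorithm: 67 = 1·60 + 7, 60 = 8·7 + 4, 7 = 1·4 + 3, 4 = 1·3 + 1; back-substituting gives 1 = 19·60 − 17·67, so 60⁻¹ ≡ 19 (mod 67).
Since σ is injective, we compute σ⁻¹(11): solve 60x + 50 ≡ 11 (mod 67), i.e. 60x ≡ 28 (mod 67).
Multiplying by 60⁻¹ = 19 gives x ≡ 19·28 = 532 = 7·67 + 63 ≡ 63 (mod 67).
Check: σ(63) = 60·63 + 50 = 3830 = 57·67 + 11 ≡ 11 (mod 67).

63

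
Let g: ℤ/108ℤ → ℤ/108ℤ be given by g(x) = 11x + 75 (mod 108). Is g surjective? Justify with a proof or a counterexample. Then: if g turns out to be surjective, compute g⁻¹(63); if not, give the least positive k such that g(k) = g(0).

Since gcd(11, 108) = 1, 11 is invertible modulo 108. Euclid's algorithm: 108 = 9·11 + 9, 11 = 1·9 + 2, 9 = 4·2 + 1; back-substituting gives 1 = 59·11 − 6·108, so 11⁻¹ ≡ 59 (mod 108).
For any y ∈ ℤ/108ℤ, x = 59(y − 75) mod 108 satisfies g(x) = 11·59(y − 75) + 75 ≡ y (since 11·59 ≡ 1 mod 108). So every y has a preimage.
Therefore g is surjective.
Since g is surjective, we compute g⁻¹(63): solve 11x + 75 ≡ 63 (mod 108), i.e. 11x ≡ 96 (mod 108).
Multiplying by 11⁻¹ = 59 gives x ≡ 59·96 = 5664 = 52·108 + 48 ≡ 48 (mod 108).
Check: g(48) = 11·48 + 75 = 603 = 5·108 + 63 ≡ 63 (mod 108).

48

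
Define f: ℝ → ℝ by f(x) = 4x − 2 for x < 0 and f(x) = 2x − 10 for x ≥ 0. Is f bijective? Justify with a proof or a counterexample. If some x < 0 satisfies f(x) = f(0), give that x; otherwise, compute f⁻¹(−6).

-2

Both pieces are strictly increasing (slopes 4 and 2), so each is injective on its own interval.
The left piece maps (−∞, 0) onto (−∞, −2); the right piece maps [0, ∞) onto [−10, ∞).
These images overlap. In particular f(0) = −10 (right piece), and solving 4x − 2 = −10 on the left piece gives x = −2 < 0.
So f(−2) = f(0) with −2 ≠ 0, and f is not injective, hence not bijective. This x = −2 is the requested value below 0.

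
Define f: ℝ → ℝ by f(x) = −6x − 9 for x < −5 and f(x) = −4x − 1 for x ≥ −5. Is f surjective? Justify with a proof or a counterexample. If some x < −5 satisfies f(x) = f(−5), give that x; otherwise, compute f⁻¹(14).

-15/4

Both pieces are strictly decreasing (slopes −6 and −4), so each is injective on its own interval.
The left piece maps (−∞, −5) onto (21, ∞); the right piece maps [−5, ∞) onto (−∞, 19].
The union (21, ∞) ∪ (−∞, 19] omits the interval between 21 and 19; in particular 21 has no preimage. So f is not surjective.
Because the two images are disjoint, no x < −5 has f(x) = f(−5), so we compute f⁻¹(14): 14 lies in (−∞, 19], so solve −4x − 1 = 14: x = (14 + 1)/(−4) = −15/4.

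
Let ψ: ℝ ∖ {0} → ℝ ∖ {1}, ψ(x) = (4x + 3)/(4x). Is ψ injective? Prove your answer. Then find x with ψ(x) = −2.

-1/4

Suppose ψ(x_1) = ψ(x_2). Cross-multiplying: (4x_1 + 3)(4x_2) = (4x_2 + 3)(4x_1).
Expanding both sides and cancelling the symmetric terms leaves −12·(x_1 − x_2) = 0. Since −12 ≠ 0, x_1 = x_2. Therefore ψ is injective.
Solving ψ(x) = −2: cross-multiplying gives 4x + 3 = −2(4x), which rearranges to 12x = −3, so x = −1/4.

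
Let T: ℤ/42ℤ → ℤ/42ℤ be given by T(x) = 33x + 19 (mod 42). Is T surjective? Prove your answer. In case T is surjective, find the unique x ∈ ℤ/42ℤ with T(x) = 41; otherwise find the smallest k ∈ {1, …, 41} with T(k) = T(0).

14

Since gcd(33, 42) = 3, we have 33x ≡ 0 (mod 3) for all x, so T(x) ≡ 1 (mod 3).
But 0 ≢ 1 (mod 3), so 0 ∈ ℤ/42ℤ has no preimage. So T is not surjective.
Since T is not surjective, we find the least positive k with T(k) = T(0): this means 33k ≡ 0 (mod 42), i.e. 42 ∣ 33k. Since gcd(33, 42) = 3, dividing through by 3 this holds exactly when 14 ∣ 11k, and as gcd(11, 14) = 1, exactly when 14 ∣ k.
The smallest positive such k is 14.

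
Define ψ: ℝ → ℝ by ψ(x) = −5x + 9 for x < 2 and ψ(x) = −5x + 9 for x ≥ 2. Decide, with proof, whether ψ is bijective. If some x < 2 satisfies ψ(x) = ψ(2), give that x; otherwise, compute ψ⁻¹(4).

1

Both pieces are strictly decreasing (slopes −5 and −5), so each is injective on its own interval.
The left piece maps (−∞, 2) onto (−1, ∞); the right piece maps [2, ∞) onto (−∞, −1].
Since −1 = −1, the images partition ℝ: ψ is injective and surjective, hence bijective.
Because the two images are disjoint, no x < 2 has ψ(x) = ψ(2), so we compute ψ⁻¹(4): 4 lies in (−1, ∞), so solve −5x + 9 = 4: x = (4 − 9)/(−5) = 1.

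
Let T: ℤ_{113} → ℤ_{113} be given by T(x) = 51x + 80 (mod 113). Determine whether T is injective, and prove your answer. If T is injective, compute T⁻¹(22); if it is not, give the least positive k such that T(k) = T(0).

If T(x_1) = T(x_2), then 51x_1 ≡ 51x_2 (mod 113). Because gcd(51, 113) = 1, we may cancel 51 to get x_1 ≡ x_2 (mod 113).
Thus T is injective.
We now compute 51⁻¹ mod 113 explicitly. Euclid's algorithm: 113 = 2·51 + 11, 51 = 4·11 + 7, 11 = 1·7 + 4, 7 = 1·4 + 3, 4 = 1·3 + 1; back-substituting gives 1 = 82·51 − 37·113, so 51⁻¹ ≡ 82 (mod 113).
Since T is injective, we compute T⁻¹(22): solve 51x + 80 ≡ 22 (mod 113), i.e. 51x ≡ 55 (mod 113).
Multiplying by 51⁻¹ = 82 gives x ≡ 82·55 = 4510 = 39·113 + 103 ≡ 103 (mod 113).
Check: T(103) = 51·103 + 80 = 5333 = 47·113 + 22 ≡ 22 (mod 113).

103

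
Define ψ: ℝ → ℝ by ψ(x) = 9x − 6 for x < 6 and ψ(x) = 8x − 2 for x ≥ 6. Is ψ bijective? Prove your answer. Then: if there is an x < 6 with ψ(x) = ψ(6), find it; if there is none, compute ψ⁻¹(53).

52/9

Both pieces are strictly increasing (slopes 9 and 8), so each is injective on its own interval.
The left piece maps (−∞, 6) onto (−∞, 48); the right piece maps [6, ∞) onto [46, ∞).
These images overlap. In particular ψ(6) = 46 (right piece), and solving 9x − 6 = 46 on the left piece gives x = 52/9 < 6.
So ψ(52/9) = ψ(6) with 52/9 ≠ 6, and ψ is not injective, hence not bijective. This x = 52/9 is the requested value below 6.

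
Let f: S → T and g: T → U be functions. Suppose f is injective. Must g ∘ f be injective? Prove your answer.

not injective

No. Take S = T = U = {0, 1}, f = identity (injective), and g(x) = 0 for every x.
Then (g ∘ f)(0) = 0 = (g ∘ f)(1) with 0 ≠ 1, so g ∘ f is not injective.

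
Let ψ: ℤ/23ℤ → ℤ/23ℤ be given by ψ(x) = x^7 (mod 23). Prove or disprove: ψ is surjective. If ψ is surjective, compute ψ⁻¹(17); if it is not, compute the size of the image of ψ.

Since 23 is prime, the nonzero elements of ℤ/23ℤ form a cyclic group of order 22.
As gcd(7, 22) = 1, raising to the 7th power is a bijection on this group: if x_1^7 ≡ x_2^7 then (x_1x_2^{−1})^7 = 1, and the only element of order dividing gcd(7, 22) = 1 is 1, so x_1 = x_2.
With ψ(0) = 0 this makes ψ injective on all of ℤ/23ℤ, hence bijective (finite equal-size domain and codomain). In particular ψ is surjective.
Since ψ is surjective, we find the preimage of 17. The inverse of x ↦ x^7 on (ℤ/23ℤ)^× is x ↦ x^19, because 7·19 = 133 = 6·22 + 1 ≡ 1 (mod 22) and x^{22} = 1 for x ≠ 0 (Fermat). So ψ⁻¹(17) = 17^19 mod 23.
Repeated squaring mod 23: 17^1 ≡ 17, 17^2 ≡ 17² = 289 ≡ 13, 17^4 ≡ 13² = 169 ≡ 8, 17^8 ≡ 8² = 64 ≡ 18, 17^16 ≡ 18² = 324 ≡ 2. Since 19 = 16 + 2 + 1, 17^19 ≡ 2·13·17: 2·13 = 26 ≡ 3, then 3·17 = 51 ≡ 5. So 17^19 ≡ 5 (mod 23).
Hence ψ⁻¹(17) = 5.

5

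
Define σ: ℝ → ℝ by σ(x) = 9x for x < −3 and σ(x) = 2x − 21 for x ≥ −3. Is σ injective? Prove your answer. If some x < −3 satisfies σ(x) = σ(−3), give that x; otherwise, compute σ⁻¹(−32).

Both pieces are strictly increasing (slopes 9 and 2), so each is injective on its own interval.
The left piece maps (−∞, −3) onto (−∞, −27); the right piece maps [−3, ∞) onto [−27, ∞).
These images are disjoint, so no value is attained by both pieces. Thus σ is injective.
Because the two images are disjoint, no x < −3 has σ(x) = σ(−3), so we compute σ⁻¹(−32): −32 lies in (−∞, −27), so solve 9x = −32: x = (−32 − 0)/9 = −32/9.

-32/9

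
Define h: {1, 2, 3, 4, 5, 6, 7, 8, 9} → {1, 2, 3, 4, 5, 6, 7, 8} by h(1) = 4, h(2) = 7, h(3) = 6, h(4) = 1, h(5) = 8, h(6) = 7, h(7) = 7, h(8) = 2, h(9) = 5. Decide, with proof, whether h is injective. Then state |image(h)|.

h(2) = 7 = h(6) with 2 ≠ 6, so h is not injective.
The image of h is {1, 2, 4, 5, 6, 7, 8}, which has 7 elements.

7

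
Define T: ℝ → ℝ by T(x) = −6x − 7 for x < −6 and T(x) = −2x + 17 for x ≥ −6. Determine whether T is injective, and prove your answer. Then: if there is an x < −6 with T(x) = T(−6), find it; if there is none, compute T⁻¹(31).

-19/3

Both pieces are strictly decreasing (slopes −6 and −2), so each is injective on its own interval.
The left piece maps (−∞, −6) onto (29, ∞); the right piece maps [−6, ∞) onto (−∞, 29].
These images are disjoint, so no value is attained by both pieces. So T is injective.
Because the two images are disjoint, no x < −6 has T(x) = T(−6), so we compute T⁻¹(31): 31 lies in (29, ∞), so solve −6x − 7 = 31: x = (31 + 7)/(−6) = −19/3.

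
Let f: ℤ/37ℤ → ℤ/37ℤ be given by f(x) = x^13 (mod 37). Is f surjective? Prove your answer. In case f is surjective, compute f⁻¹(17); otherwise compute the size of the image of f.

22

Since 37 is prime, the nonzero elements of ℤ/37ℤ form a cyclic group of order 36.
As gcd(13, 36) = 1, raising to the 13th power is a bijection on this group: if u^13 ≡ v^13 then (uv^{−1})^13 = 1, and the only element of order dividing gcd(13, 36) = 1 is 1, so u = v.
With f(0) = 0 this makes f injective on all of ℤ/37ℤ, hence bijective (finite equal-size domain and codomain). In particular f is surjective.
Since f is surjective, we find the preimage of 17. The inverse of x ↦ x^13 on (ℤ/37ℤ)^× is x ↦ x^25, because 13·25 = 325 = 9·36 + 1 ≡ 1 (mod 36) and x^{36} = 1 for x ≠ 0 (Fermat). So f⁻¹(17) = 17^25 mod 37.
Repeated squaring mod 37: 17^1 ≡ 17, 17^2 ≡ 17² = 289 ≡ 30, 17^4 ≡ 30² = 900 ≡ 12, 17^8 ≡ 12² = 144 ≡ 33, 17^16 ≡ 33² = 1089 ≡ 16. Since 25 = 16 + 8 + 1, 17^25 ≡ 16·33·17: 16·33 = 528 ≡ 10, then 10·17 = 170 ≡ 22. So 17^25 ≡ 22 (mod 37).
Hence f⁻¹(17) = 22.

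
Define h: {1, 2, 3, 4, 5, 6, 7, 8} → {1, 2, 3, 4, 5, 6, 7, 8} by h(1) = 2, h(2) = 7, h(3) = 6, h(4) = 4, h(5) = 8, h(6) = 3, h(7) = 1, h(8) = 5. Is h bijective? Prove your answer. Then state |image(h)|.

The values 2, 7, 6, 4, 8, 3, 1, 5 are a permutation of {1, 2, 3, 4, 5, 6, 7, 8}: each element appears exactly once.
So h is injective and surjective, hence bijective.
The image of h is {1, 2, 3, 4, 5, 6, 7, 8}, which has 8 elements.

8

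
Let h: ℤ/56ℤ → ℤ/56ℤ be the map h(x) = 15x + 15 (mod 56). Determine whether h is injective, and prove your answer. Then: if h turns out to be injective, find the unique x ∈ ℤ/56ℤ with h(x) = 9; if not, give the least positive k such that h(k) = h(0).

22

Suppose h(a) = h(b) in ℤ/56ℤ. Then 15a + 15 ≡ 15b + 15 (mod 56), so 15(a − b) ≡ 0 (mod 56).
Since gcd(15, 56) = 1, 15 is invertible modulo 56, so a − b ≡ 0 (mod 56), i.e. a = b.
So h is injective.
We now compute 15⁻¹ mod 56 explicitly. Euclid's algorithm: 56 = 3·15 + 11, 15 = 1·11 + 4, 11 = 2·4 + 3, 4 = 1·3 + 1; back-substituting gives 1 = 15·15 − 4·56, so 15⁻¹ ≡ 15 (mod 56).
Since h is injective, we compute h⁻¹(9): solve 15x + 15 ≡ 9 (mod 56), i.e. 15x ≡ 50 (mod 56).
Multiplying by 15⁻¹ = 15 gives x ≡ 15·50 = 750 = 13·56 + 22 ≡ 22 (mod 56).
Check: h(22) = 15·22 + 15 = 345 = 6·56 + 9 ≡ 9 (mod 56).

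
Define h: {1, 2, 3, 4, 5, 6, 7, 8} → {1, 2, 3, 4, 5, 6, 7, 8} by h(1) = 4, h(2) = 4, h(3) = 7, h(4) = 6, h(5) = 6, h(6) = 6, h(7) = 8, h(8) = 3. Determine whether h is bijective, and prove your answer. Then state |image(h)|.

h(1) = 4 = h(2) with 1 ≠ 2, so h is not injective, hence not bijective.
The image of h is {3, 4, 6, 7, 8}, which has 5 elements.

5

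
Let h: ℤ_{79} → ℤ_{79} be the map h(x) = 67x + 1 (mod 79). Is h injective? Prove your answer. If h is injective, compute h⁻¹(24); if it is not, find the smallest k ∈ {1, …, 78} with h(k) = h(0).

Suppose h(x_1) = h(x_2) in ℤ_{79}. Then 67x_1 + 1 ≡ 67x_2 + 1 (mod 79), hence 67(x_1 − x_2) ≡ 0 (mod 79).
Since gcd(67, 79) = 1, 67 is invertible modulo 79, therefore x_1 − x_2 ≡ 0 (mod 79), i.e. x_1 = x_2.
Therefore h is injective.
We now compute 67⁻¹ mod 79 explicitly. Euclid's algorithm: 79 = 1·67 + 12, 67 = 5·12 + 7, 12 = 1·7 + 5, 7 = 1·5 + 2, 5 = 2·2 + 1; back-substituting gives 1 = 46·67 − 39·79, so 67⁻¹ ≡ 46 (mod 79).
Since h is injective, we find h⁻¹(24): we need 67x ≡ 24 − 1 ≡ 23 (mod 79). Using 67⁻¹ = 46: x ≡ 46·23 = 1058 = 13·79 + 31, so x = 31.
Check: h(31) = 67·31 + 1 = 2078 = 26·79 + 24 ≡ 24 (mod 79).

31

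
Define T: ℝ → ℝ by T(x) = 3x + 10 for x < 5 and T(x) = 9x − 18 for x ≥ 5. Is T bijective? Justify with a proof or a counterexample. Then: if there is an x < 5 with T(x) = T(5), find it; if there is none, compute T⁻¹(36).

Both pieces are strictly increasing (slopes 3 and 9), so each is injective on its own interval.
The left piece maps (−∞, 5) onto (−∞, 25); the right piece maps [5, ∞) onto [27, ∞).
The images leave a gap (25 has no preimage), so T is not surjective, hence not bijective.
Because the two images are disjoint, no x < 5 has T(x) = T(5), so we compute T⁻¹(36): 36 lies in [27, ∞), so solve 9x − 18 = 36: x = (36 + 18)/9 = 6.

6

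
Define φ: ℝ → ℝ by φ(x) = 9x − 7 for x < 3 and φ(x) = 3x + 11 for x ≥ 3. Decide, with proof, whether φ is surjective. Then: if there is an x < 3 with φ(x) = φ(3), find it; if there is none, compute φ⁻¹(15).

Both pieces are strictly increasing (slopes 9 and 3), so each is injective on its own interval.
The left piece maps (−∞, 3) onto (−∞, 20); the right piece maps [3, ∞) onto [20, ∞).
These images together cover ℝ, so φ is surjective.
Because the two images are disjoint, no x < 3 has φ(x) = φ(3), so we compute φ⁻¹(15): 15 lies in (−∞, 20), so solve 9x − 7 = 15: x = (15 + 7)/9 = 22/9.

22/9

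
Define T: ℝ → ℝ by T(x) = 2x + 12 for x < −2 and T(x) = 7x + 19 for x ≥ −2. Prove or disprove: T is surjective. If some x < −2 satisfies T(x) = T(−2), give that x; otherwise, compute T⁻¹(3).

Both pieces are strictly increasing (slopes 2 and 7), so each is injective on its own interval.
The left piece maps (−∞, −2) onto (−∞, 8); the right piece maps [−2, ∞) onto [5, ∞).
The union (−∞, 8) ∪ [5, ∞) covers ℝ, so T is surjective.
For the follow-up: the images overlap, so an x < −2 with T(x) = T(−2) exists. T(−2) = 5; solving 2x + 12 = 5 for x < −2 gives x = (5 − 12)/2 = −7/2.

-7/2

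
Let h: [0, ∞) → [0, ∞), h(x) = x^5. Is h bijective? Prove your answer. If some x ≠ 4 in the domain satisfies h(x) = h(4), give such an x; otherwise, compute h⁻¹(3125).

5

On [0, ∞), x ↦ x^5 is strictly increasing (injective) and for any y ∈ [0, ∞) the 5th root y^{1/5} lies in [0, ∞) (surjective). So h is bijective.
Since x ↦ x^5 is strictly increasing on [0, ∞), it is injective there, so no x ≠ 4 in the domain has h(x) = h(4). We therefore compute h⁻¹(3125) = 3125^{1/5} = 5 (indeed 5^5 = 3125).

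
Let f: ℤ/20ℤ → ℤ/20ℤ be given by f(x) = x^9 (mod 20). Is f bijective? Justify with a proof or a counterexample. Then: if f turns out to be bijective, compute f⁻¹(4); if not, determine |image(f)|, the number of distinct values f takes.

f(0) = 0^9 = 0.
f(10): Repeated squaring mod 20: 10^1 ≡ 10, 10^2 ≡ 10² = 100 ≡ 0, 10^4 ≡ 0² = 0, 10^8 ≡ 0² = 0. Since 9 = 8 + 1, 10^9 ≡ 0·10: 0·10 = 0. So 10^9 ≡ 0 (mod 20).
So f(0) = f(10) = 0 while 0 ≠ 10, so f is not injective, hence not bijective.
Since f is not bijective, we determine |image(f)|. Computing x^9 mod 20 for each x (by repeated squaring, reducing mod 20 at every step), the values f(0), f(1), …, f(19) are: 0, 1, 12, 3, 4, 5, 16, 7, 8, 9, 0, 11, 12, 13, 4, 15, 16, 17, 8, 19.
The distinct values are {0, 1, 3, 4, 5, 7, 8, 9, 11, 12, 13, 15, 16, 17, 19}; there are 15 of them.

15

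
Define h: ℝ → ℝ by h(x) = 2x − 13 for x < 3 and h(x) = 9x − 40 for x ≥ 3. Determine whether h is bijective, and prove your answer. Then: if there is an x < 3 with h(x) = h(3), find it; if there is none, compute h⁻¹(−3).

0

Both pieces are strictly increasing (slopes 2 and 9), so each is injective on its own interval.
The left piece maps (−∞, 3) onto (−∞, −7); the right piece maps [3, ∞) onto [−13, ∞).
These images overlap. In particular h(3) = −13 (right piece), and solving 2x − 13 = −13 on the left piece gives x = 0 < 3.
So h(0) = h(3) with 0 ≠ 3, and h is not injective, hence not bijective. This x = 0 is the requested value below 3.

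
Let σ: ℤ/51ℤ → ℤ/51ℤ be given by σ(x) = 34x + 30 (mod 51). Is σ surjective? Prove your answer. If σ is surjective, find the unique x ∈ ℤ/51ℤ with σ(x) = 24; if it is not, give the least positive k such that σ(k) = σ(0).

Recall: surjectivity means every element of the codomain has a preimage under σ.
Since gcd(34, 51) = 17, we have 34x ≡ 0 (mod 17) for all x, so σ(x) ≡ 13 (mod 17).
But 0 ≢ 13 (mod 17), so 0 ∈ ℤ/51ℤ has no preimage. Thus σ is not surjective.
Since σ is not surjective, we find the least positive k with σ(k) = σ(0): this means 34k ≡ 0 (mod 51), i.e. 51 ∣ 34k. Since gcd(34, 51) = 17, dividing through by 17 this holds exactly when 3 ∣ 2k, and as gcd(2, 3) = 1, exactly when 3 ∣ k.
The smallest positive such k is 3.

3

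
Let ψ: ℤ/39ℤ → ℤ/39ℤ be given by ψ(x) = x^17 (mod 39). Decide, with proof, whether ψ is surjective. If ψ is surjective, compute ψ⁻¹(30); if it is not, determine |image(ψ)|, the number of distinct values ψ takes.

Computing x^17 mod 39 for each x (by repeated squaring, reducing mod 39 at every step), the values ψ(0), ψ(1), …, ψ(38) are: 0, 1, 32, 9, 10, 5, 15, 37, 8, 3, 4, 20, 12, 13, 14, 6, 22, 23, 18, 28, 11, 21, 16, 17, 33, 25, 26, 27, 19, 35, 36, 31, 2, 24, 34, 29, 30, 7, 38.
Every element of ℤ/39ℤ appears exactly once in this list, so ψ is a bijection, and in particular surjective.
Since ψ is surjective, we read off the preimage of 30 from the same table: ψ(36) = 30, so ψ⁻¹(30) = 36.

36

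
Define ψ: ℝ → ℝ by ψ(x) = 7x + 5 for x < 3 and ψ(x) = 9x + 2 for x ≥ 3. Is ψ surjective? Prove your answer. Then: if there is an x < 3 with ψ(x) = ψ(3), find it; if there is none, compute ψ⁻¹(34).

32/9

Both pieces are strictly increasing (slopes 7 and 9), so each is injective on its own interval.
The left piece maps (−∞, 3) onto (−∞, 26); the right piece maps [3, ∞) onto [29, ∞).
The union (−∞, 26) ∪ [29, ∞) omits the interval between 26 and 29; in particular 26 has no preimage. So ψ is not surjective.
Because the two images are disjoint, no x < 3 has ψ(x) = ψ(3), so we compute ψ⁻¹(34): 34 lies in [29, ∞), so solve 9x + 2 = 34: x = (34 − 2)/9 = 32/9.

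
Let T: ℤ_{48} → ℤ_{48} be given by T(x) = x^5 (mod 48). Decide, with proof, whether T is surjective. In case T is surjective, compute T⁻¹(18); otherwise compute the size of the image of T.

T(0) = 0^5 = 0.
T(6): Repeated squaring mod 48: 6^1 ≡ 6, 6^2 ≡ 6² = 36, 6^4 ≡ 36² = 1296 ≡ 0. Since 5 = 4 + 1, 6^5 ≡ 0·6: 0·6 = 0. So 6^5 ≡ 0 (mod 48).
So T(0) = T(6) = 0 while 0 ≠ 6, hence T is not injective.
A non-injective map from the 48-element set ℤ_{48} to itself takes at most 47 distinct values, so it cannot be surjective. So T is not surjective.
Since T is not surjective, we determine |image(T)|. Computing x^5 mod 48 for each x (by repeated squaring, reducing mod 48 at every step), the values T(0), T(1), …, T(47) are: 0, 1, 32, 3, 16, 5, 0, 7, 32, 9, 16, 11, 0, 13, 32, 15, 16, 17, 0, 19, 32, 21, 16, 23, 0, 25, 32, 27, 16, 29, 0, 31, 32, 33, 16, 35, 0, 37, 32, 39, 16, 41, 0, 43, 32, 45, 16, 47.
The distinct values are {0, 1, 3, 5, 7, 9, 11, 13, 15, 16, 17, 19, 21, 23, 25, 27, 29, 31, 32, 33, 35, 37, 39, 41, 43, 45, 47}; there are 27 of them.

27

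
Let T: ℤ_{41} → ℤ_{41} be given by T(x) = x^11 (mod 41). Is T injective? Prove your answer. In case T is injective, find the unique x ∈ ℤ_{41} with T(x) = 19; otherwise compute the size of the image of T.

34

Since 41 is prime, the nonzero elements of ℤ_{41} form a cyclic group of order 40.
As gcd(11, 40) = 1, raising to the 11th power is a bijection on this group: if u^11 ≡ v^11 then (uv^{−1})^11 = 1, and the only element of order dividing gcd(11, 40) = 1 is 1, so u = v.
With T(0) = 0 this makes T injective on all of ℤ_{41}, hence bijective (finite equal-size domain and codomain). In particular T is injective.
Since T is injective, we find the preimage of 19. The inverse of x ↦ x^11 on (ℤ_{41})^× is x ↦ x^11, because 11·11 = 121 = 3·40 + 1 ≡ 1 (mod 40) and x^{40} = 1 for x ≠ 0 (Fermat). So T⁻¹(19) = 19^11 mod 41.
Repeated squaring mod 41: 19^1 ≡ 19, 19^2 ≡ 19² = 361 ≡ 33, 19^4 ≡ 33² = 1089 ≡ 23, 19^8 ≡ 23² = 529 ≡ 37. Since 11 = 8 + 2 + 1, 19^11 ≡ 37·33·19: 37·33 = 1221 ≡ 32, then 32·19 = 608 ≡ 34. So 19^11 ≡ 34 (mod 41).
Hence T⁻¹(19) = 34.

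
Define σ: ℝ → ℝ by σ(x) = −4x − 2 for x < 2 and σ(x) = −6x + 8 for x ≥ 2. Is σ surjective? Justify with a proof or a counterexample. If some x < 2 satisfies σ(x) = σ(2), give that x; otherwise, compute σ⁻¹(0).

1/2

Both pieces are strictly decreasing (slopes −4 and −6), so each is injective on its own interval.
The left piece maps (−∞, 2) onto (−10, ∞); the right piece maps [2, ∞) onto (−∞, −4].
The union (−10, ∞) ∪ (−∞, −4] covers ℝ, so σ is surjective.
For the follow-up: the images overlap, so an x < 2 with σ(x) = σ(2) exists. σ(2) = −4; solving −4x − 2 = −4 for x < 2 gives x = (−4 + 2)/(−4) = 1/2.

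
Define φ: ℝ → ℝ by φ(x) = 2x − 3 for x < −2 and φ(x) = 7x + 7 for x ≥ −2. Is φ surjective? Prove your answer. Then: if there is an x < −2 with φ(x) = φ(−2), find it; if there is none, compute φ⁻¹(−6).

-13/7

Both pieces are strictly increasing (slopes 2 and 7), so each is injective on its own interval.
The left piece maps (−∞, −2) onto (−∞, −7); the right piece maps [−2, ∞) onto [−7, ∞).
These images together cover ℝ, so φ is surjective.
Because the two images are disjoint, no x < −2 has φ(x) = φ(−2), so we compute φ⁻¹(−6): −6 lies in [−7, ∞), so solve 7x + 7 = −6: x = (−6 − 7)/7 = −13/7.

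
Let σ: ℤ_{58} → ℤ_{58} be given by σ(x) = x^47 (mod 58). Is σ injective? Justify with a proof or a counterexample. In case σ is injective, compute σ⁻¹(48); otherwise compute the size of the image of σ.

Computing x^47 mod 58 for each x (by repeated squaring, reducing mod 58 at every step), the values σ(0), σ(1), …, σ(57) are: 0, 1, 26, 47, 38, 51, 4, 45, 2, 5, 50, 15, 46, 35, 10, 19, 52, 41, 14, 37, 24, 27, 42, 25, 36, 49, 40, 3, 28, 29, 30, 55, 18, 9, 22, 33, 16, 31, 34, 21, 44, 17, 6, 39, 48, 23, 12, 43, 8, 53, 56, 13, 54, 7, 20, 11, 32, 57.
Every element of ℤ_{58} appears exactly once in this list, so σ is a bijection, and in particular injective.
Since σ is injective, we read off the preimage of 48 from the same table: σ(44) = 48, so σ⁻¹(48) = 44.

44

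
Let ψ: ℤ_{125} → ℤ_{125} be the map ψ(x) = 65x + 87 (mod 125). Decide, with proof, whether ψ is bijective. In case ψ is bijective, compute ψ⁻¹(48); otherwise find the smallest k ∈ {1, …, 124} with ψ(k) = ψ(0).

By definition, ψ is injective when ψ(x_1) = ψ(x_2) forces x_1 = x_2.
We have gcd(65, 125) = 5 > 1. Taking x_1 = 0 and x_2 = 25: ψ(0) = 87 and ψ(25) = 65·25 + 87 = 1712 ≡ 87 (mod 125).
So ψ(0) = ψ(25) while 0 ≠ 25, therefore ψ is not injective, hence not bijective.
Since ψ is not bijective, we find the least positive k with ψ(k) = ψ(0): this means 65k ≡ 0 (mod 125), i.e. 125 ∣ 65k. Since gcd(65, 125) = 5, dividing through by 5 this holds exactly when 25 ∣ 13k, and as gcd(13, 25) = 1, exactly when 25 ∣ k.
The smallest positive such k is 25.

25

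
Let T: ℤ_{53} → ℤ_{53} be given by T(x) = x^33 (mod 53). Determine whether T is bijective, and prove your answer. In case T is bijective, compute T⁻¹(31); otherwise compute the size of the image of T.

Since 53 is prime, the nonzero elements of ℤ_{53} form a cyclic group of order 52.
As gcd(33, 52) = 1, raising to the 33rd power is a bijection on this group: if x_1^33 ≡ x_2^33 then (x_1x_2^{−1})^33 = 1, and the only element of order dividing gcd(33, 52) = 1 is 1, so x_1 = x_2.
With T(0) = 0 this makes T injective on all of ℤ_{53}, hence bijective (finite equal-size domain and codomain). In particular T is bijective.
Since T is bijective, we find the preimage of 31. The inverse of x ↦ x^33 on (ℤ_{53})^× is x ↦ x^41, because 33·41 = 1353 = 26·52 + 1 ≡ 1 (mod 52) and x^{52} = 1 for x ≠ 0 (Fermat). So T⁻¹(31) = 31^41 mod 53.
Repeated squaring mod 53: 31^1 ≡ 31, 31^2 ≡ 31² = 961 ≡ 7, 31^4 ≡ 7² = 49, 31^8 ≡ 49² = 2401 ≡ 16, 31^16 ≡ 16² = 256 ≡ 44, 31^32 ≡ 44² = 1936 ≡ 28. Since 41 = 32 + 8 + 1, 31^41 ≡ 28·16·31: 28·16 = 448 ≡ 24, then 24·31 = 744 ≡ 2. So 31^41 ≡ 2 (mod 53).
Hence T⁻¹(31) = 2.

2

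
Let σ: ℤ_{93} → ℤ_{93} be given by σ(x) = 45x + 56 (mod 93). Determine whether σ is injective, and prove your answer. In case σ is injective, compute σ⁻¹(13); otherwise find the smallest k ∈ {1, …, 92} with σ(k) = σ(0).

31

Recall that σ is injective when σ(x_1) = σ(x_2) forces x_1 = x_2.
We have gcd(45, 93) = 3 > 1. Taking x_1 = 0 and x_2 = 31: σ(0) = 56 and σ(31) = 45·31 + 56 = 1451 ≡ 56 (mod 93).
So σ(0) = σ(31) while 0 ≠ 31, hence σ is not injective.
Since σ is not injective, we find the least positive k with σ(k) = σ(0): this means 45k ≡ 0 (mod 93), i.e. 93 ∣ 45k. Since gcd(45, 93) = 3, dividing through by 3 this holds exactly when 31 ∣ 15k, and as gcd(15, 31) = 1, exactly when 31 ∣ k.
The smallest positive such k is 31.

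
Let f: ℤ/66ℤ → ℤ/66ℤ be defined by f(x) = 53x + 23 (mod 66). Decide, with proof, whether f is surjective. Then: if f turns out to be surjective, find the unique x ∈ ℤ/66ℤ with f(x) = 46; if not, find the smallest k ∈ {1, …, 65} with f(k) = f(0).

Recall that surjectivity means every element of the codomain has a preimage under f.
Since gcd(53, 66) = 1, 53 is invertible modulo 66. Euclid's algorithm: 66 = 1·53 + 13, 53 = 4·13 + 1; back-substituting gives 1 = 5·53 − 4·66, so 53⁻¹ ≡ 5 (mod 66).
For any y ∈ ℤ/66ℤ, x = 5(y − 23) mod 66 satisfies f(x) = 53·5(y − 23) + 23 ≡ y (since 53·5 ≡ 1 mod 66). So every y has a preimage.
Therefore f is surjective.
Since f is surjective, we find f⁻¹(46): we need 53x ≡ 46 − 23 ≡ 23 (mod 66). Using 53⁻¹ = 5: x ≡ 5·23 = 115 = 1·66 + 49, so x = 49.
Check: f(49) = 53·49 + 23 = 2620 = 39·66 + 46 ≡ 46 (mod 66).

49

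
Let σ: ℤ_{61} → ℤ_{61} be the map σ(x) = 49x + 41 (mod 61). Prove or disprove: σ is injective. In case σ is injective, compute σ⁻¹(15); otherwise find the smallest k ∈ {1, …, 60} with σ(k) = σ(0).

53

Suppose σ(a) = σ(b) in ℤ_{61}. Then 49a + 41 ≡ 49b + 41 (mod 61), thus 49(a − b) ≡ 0 (mod 61).
Since gcd(49, 61) = 1, 49 is invertible modulo 61, therefore a − b ≡ 0 (mod 61), i.e. a = b.
So σ is injective.
We now compute 49⁻¹ mod 61 explicitly. Euclid's algorithm: 61 = 1·49 + 12, 49 = 4·12 + 1; back-substituting gives 1 = 5·49 − 4·61, so 49⁻¹ ≡ 5 (mod 61).
Since σ is injective, we compute σ⁻¹(15): solve 49x + 41 ≡ 15 (mod 61), i.e. 49x ≡ 35 (mod 61).
Multiplying by 49⁻¹ = 5 gives x ≡ 5·35 = 175 = 2·61 + 53 ≡ 53 (mod 61).
Check: σ(53) = 49·53 + 41 = 2638 = 43·61 + 15 ≡ 15 (mod 61).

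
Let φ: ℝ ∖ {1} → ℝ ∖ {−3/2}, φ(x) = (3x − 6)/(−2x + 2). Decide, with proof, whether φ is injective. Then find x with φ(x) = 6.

6/5

Suppose φ(s) = φ(t). Cross-multiplying: (3s − 6)(−2t + 2) = (3t − 6)(−2s + 2).
Expanding both sides and cancelling the symmetric terms leaves −6·(s − t) = 0. Since −6 ≠ 0, s = t. Therefore φ is injective.
Solving φ(x) = 6: cross-multiplying gives 3x − 6 = 6(−2x + 2), which rearranges to 15x = 18, so x = 6/5.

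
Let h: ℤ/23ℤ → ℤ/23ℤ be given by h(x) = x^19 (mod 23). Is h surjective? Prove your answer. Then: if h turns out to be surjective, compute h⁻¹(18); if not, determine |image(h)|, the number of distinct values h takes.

6

Since 23 is prime, the nonzero elements of ℤ/23ℤ form a cyclic group of order 22.
As gcd(19, 22) = 1, raising to the 19th power is a bijection on this group: if x_1^19 ≡ x_2^19 then (x_1x_2^{−1})^19 = 1, and the only element of order dividing gcd(19, 22) = 1 is 1, so x_1 = x_2.
With h(0) = 0 this makes h injective on all of ℤ/23ℤ, hence bijective (finite equal-size domain and codomain). In particular h is surjective.
Since h is surjective, we find the preimage of 18. The inverse of x ↦ x^19 on (ℤ/23ℤ)^× is x ↦ x^7, because 19·7 = 133 = 6·22 + 1 ≡ 1 (mod 22) and x^{22} = 1 for x ≠ 0 (Fermat). So h⁻¹(18) = 18^7 mod 23.
Repeated squaring mod 23: 18^1 ≡ 18, 18^2 ≡ 18² = 324 ≡ 2, 18^4 ≡ 2² = 4. Since 7 = 4 + 2 + 1, 18^7 ≡ 4·2·18: 4·2 = 8, then 8·18 = 144 ≡ 6. So 18^7 ≡ 6 (mod 23).
Hence h⁻¹(18) = 6.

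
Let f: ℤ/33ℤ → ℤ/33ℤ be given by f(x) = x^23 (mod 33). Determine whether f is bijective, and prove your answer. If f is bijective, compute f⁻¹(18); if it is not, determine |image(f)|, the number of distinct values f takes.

Computing x^23 mod 33 for each x (by repeated squaring, reducing mod 33 at every step), the values f(0), f(1), …, f(32) are: 0, 1, 8, 27, 31, 26, 18, 13, 17, 3, 10, 11, 12, 19, 5, 9, 4, 29, 24, 28, 14, 21, 22, 23, 30, 16, 20, 15, 7, 2, 6, 25, 32.
Every element of ℤ/33ℤ appears exactly once in this list, so f is a bijection, and in particular bijective.
Since f is bijective, we read off the preimage of 18 from the same table: f(6) = 18, so f⁻¹(18) = 6.

6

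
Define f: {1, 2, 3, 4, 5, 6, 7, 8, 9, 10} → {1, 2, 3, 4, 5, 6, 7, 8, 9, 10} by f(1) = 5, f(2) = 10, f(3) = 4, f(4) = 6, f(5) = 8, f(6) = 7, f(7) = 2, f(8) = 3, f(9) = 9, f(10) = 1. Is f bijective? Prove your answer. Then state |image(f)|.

10

The values 5, 10, 4, 6, 8, 7, 2, 3, 9, 1 are a permutation of {1, 2, 3, 4, 5, 6, 7, 8, 9, 10}: each element appears exactly once.
So f is injective and surjective, hence bijective.
The image of f is {1, 2, 3, 4, 5, 6, 7, 8, 9, 10}, which has 10 elements.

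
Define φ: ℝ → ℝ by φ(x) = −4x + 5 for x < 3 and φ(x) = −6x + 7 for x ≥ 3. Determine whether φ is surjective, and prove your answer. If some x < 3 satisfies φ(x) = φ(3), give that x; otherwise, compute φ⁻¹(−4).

Both pieces are strictly decreasing (slopes −4 and −6), so each is injective on its own interval.
The left piece maps (−∞, 3) onto (−7, ∞); the right piece maps [3, ∞) onto (−∞, −11].
The union (−7, ∞) ∪ (−∞, −11] omits the interval between −7 and −11; in particular −7 has no preimage. So φ is not surjective.
Because the two images are disjoint, no x < 3 has φ(x) = φ(3), so we compute φ⁻¹(−4): −4 lies in (−7, ∞), so solve −4x + 5 = −4: x = (−4 − 5)/(−4) = 9/4.

9/4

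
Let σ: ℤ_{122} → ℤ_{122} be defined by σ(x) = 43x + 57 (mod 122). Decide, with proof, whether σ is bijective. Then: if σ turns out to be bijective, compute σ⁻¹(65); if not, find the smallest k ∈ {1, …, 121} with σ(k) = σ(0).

Suppose σ(s) = σ(t) in ℤ_{122}. Then 43s + 57 ≡ 43t + 57 (mod 122), therefore 43(s − t) ≡ 0 (mod 122).
Since gcd(43, 122) = 1, 43 is invertible modulo 122, so s − t ≡ 0 (mod 122), i.e. s = t.
We now compute 43⁻¹ mod 122 explicitly. Euclid's algorithm: 122 = 2·43 + 36, 43 = 1·36 + 7, 36 = 5·7 + 1; back-substituting gives 1 = 105·43 − 37·122, so 43⁻¹ ≡ 105 (mod 122).
Then y ↦ 105(y − 57) is a two-sided inverse to σ, so every y ∈ ℤ_{122} has a preimage.
Hence σ is bijective.
Since σ is bijective, we compute σ⁻¹(65): solve 43x + 57 ≡ 65 (mod 122), i.e. 43x ≡ 8 (mod 122).
Multiplying by 43⁻¹ = 105 gives x ≡ 105·8 = 840 = 6·122 + 108 ≡ 108 (mod 122).
Check: σ(108) = 43·108 + 57 = 4701 = 38·122 + 65 ≡ 65 (mod 122).

108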